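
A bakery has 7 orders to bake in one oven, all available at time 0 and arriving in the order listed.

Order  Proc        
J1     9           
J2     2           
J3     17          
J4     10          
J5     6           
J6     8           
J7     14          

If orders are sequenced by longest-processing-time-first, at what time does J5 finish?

LPT (decreasing processing time): J3 J7 J4 J1 J6 J5 J2.
J3: 0→17
J7: 17→31
J4: 31→41
J1: 41→50
J6: 50→58
J5: 58→64

64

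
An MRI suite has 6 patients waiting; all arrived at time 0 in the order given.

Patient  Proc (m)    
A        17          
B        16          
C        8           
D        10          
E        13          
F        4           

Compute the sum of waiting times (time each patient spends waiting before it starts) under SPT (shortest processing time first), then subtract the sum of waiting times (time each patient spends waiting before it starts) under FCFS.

SPT (increasing processing time): F C D E B A.
F: waits 0, runs 0→4
C: waits 4, runs 4→12
D: waits 12, runs 12→22
E: waits 22, runs 22→35
B: waits 35, runs 35→51
A: waits 51, runs 51→68
Sum = 0+4+12+22+35+51 = 124.
FIFO (arrival order): A B C D E F.
A: waits 0, runs 0→17
B: waits 17, runs 17→33
C: waits 33, runs 33→41
D: waits 41, runs 41→51
E: waits 51, runs 51→64
F: waits 64, runs 64→68
Sum = 0+17+33+41+51+64 = 206.
Difference = 124 − 206 = -82.

-82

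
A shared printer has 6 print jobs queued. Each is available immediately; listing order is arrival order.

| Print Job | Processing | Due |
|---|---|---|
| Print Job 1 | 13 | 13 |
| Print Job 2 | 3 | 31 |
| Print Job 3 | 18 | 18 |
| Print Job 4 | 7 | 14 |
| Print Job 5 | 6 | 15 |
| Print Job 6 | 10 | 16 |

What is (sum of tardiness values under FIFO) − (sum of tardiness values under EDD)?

FIFO (arrival order): Print Job 1 Print Job 2 Print Job 3 Print Job 4 Print Job 5 Print Job 6.
Print Job 1: 0→13, due 13, tardiness 0
Print Job 2: 13→16, due 31, tardiness 0
Print Job 3: 16→34, due 18, tardiness 16
Print Job 4: 34→41, due 14, tardiness 27
Print Job 5: 41→47, due 15, tardiness 32
Print Job 6: 47→57, due 16, tardiness 41
Sum = 0+0+16+27+32+41 = 116.
EDD (increasing due date): Print Job 1 Print Job 4 Print Job 5 Print Job 6 Print Job 3 Print Job 2.
Print Job 1: 0→13, due 13, tardiness 0
Print Job 4: 13→20, due 14, tardiness 6
Print Job 5: 20→26, due 15, tardiness 11
Print Job 6: 26→36, due 16, tardiness 20
Print Job 3: 36→54, due 18, tardiness 36
Print Job 2: 54→57, due 31, tardiness 26
Sum = 0+6+11+20+36+26 = 99.
Difference = 116 − 99 = 17.

17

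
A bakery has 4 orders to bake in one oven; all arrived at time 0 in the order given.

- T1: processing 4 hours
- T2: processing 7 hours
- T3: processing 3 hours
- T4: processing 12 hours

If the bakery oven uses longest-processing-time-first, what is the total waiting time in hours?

LPT (decreasing processing time): T4 T2 T1 T3.
T4: waits 0, runs 0→12
T2: waits 12, runs 12→19
T1: waits 19, runs 19→23
T3: waits 23, runs 23→26
Sum = 0+12+19+23 = 54.

54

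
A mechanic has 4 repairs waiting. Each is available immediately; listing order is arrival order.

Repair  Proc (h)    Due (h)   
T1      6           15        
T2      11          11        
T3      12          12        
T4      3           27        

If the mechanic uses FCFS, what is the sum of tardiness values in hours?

FIFO (arrival order): T1 T2 T3 T4.
T1: 0→6, due 15, tardiness 0
T2: 6→17, due 11, tardiness 6
T3: 17→29, due 12, tardiness 17
T4: 29→32, due 27, tardiness 5
Sum = 0+6+17+5 = 28.

28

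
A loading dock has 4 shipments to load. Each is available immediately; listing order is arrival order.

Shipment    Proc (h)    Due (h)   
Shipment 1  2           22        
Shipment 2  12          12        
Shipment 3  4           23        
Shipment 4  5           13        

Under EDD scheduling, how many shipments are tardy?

1

EDD (increasing due date): Shipment 2 Shipment 4 Shipment 1 Shipment 3.
Shipment 2: 0→12, due 12, tardiness 0
Shipment 4: 12→17, due 13, tardiness 4
Shipment 1: 17→19, due 22, tardiness 0
Shipment 3: 19→23, due 23, tardiness 0
Late shipments: 1.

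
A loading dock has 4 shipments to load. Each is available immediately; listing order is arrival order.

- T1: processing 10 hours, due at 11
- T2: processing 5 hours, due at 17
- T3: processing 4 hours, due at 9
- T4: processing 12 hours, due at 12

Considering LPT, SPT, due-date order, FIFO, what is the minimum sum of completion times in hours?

LPT (decreasing processing time): T4 T1 T2 T3.
T4: 0→12
T1: 12→22
T2: 22→27
T3: 27→31
Sum = 12+22+27+31 = 92.
SPT (increasing processing time): T3 T2 T1 T4.
T3: 0→4
T2: 4→9
T1: 9→19
T4: 19→31
Sum = 4+9+19+31 = 63.
EDD (increasing due date): T3 T1 T4 T2.
T3: 0→4
T1: 4→14
T4: 14→26
T2: 26→31
Sum = 4+14+26+31 = 75.
FIFO (arrival order): T1 T2 T3 T4.
T1: 0→10
T2: 10→15
T3: 15→19
T4: 19→31
Sum = 10+15+19+31 = 75.
LPT 92, SPT 63, EDD 75, FIFO 75 → minimum 63.

63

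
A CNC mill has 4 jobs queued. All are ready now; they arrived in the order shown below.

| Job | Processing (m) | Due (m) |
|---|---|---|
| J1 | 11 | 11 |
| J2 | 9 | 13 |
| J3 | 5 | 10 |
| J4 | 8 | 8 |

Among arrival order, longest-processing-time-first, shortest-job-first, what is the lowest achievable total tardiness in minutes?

36

FIFO (arrival order): J1 J2 J3 J4.
J1: 0→11, due 11, tardiness 0
J2: 11→20, due 13, tardiness 7
J3: 20→25, due 10, tardiness 15
J4: 25→33, due 8, tardiness 25
Sum = 0+7+15+25 = 47.
LPT (decreasing processing time): J1 J2 J4 J3.
J1: 0→11, due 11, tardiness 0
J2: 11→20, due 13, tardiness 7
J4: 20→28, due 8, tardiness 20
J3: 28→33, due 10, tardiness 23
Sum = 0+7+20+23 = 50.
SPT (increasing processing time): J3 J4 J2 J1.
J3: 0→5, due 10, tardiness 0
J4: 5→13, due 8, tardiness 5
J2: 13→22, due 13, tardiness 9
J1: 22→33, due 11, tardiness 22
Sum = 0+5+9+22 = 36.
FIFO 47, LPT 50, SPT 36 → minimum 36.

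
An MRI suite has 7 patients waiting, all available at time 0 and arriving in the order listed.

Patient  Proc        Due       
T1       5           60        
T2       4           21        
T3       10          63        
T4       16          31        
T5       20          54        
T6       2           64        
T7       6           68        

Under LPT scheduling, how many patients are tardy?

2

LPT (decreasing processing time): T5 T4 T3 T7 T1 T2 T6.
T5: 0→20, due 54, tardiness 0
T4: 20→36, due 31, tardiness 5
T3: 36→46, due 63, tardiness 0
T7: 46→52, due 68, tardiness 0
T1: 52→57, due 60, tardiness 0
T2: 57→61, due 21, tardiness 40
T6: 61→63, due 64, tardiness 0
Late patients: 2.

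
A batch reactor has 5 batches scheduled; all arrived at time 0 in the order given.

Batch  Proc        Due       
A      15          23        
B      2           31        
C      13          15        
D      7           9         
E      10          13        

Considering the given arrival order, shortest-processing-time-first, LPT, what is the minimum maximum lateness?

24

FIFO (arrival order): A B C D E.
A: 0→15, due 23, lateness -8
B: 15→17, due 31, lateness -14
C: 17→30, due 15, lateness 15
D: 30→37, due 9, lateness 28
E: 37→47, due 13, lateness 34
Maximum = 34.
SPT (increasing processing time): B D E C A.
B: 0→2, due 31, lateness -29
D: 2→9, due 9, lateness 0
E: 9→19, due 13, lateness 6
C: 19→32, due 15, lateness 17
A: 32→47, due 23, lateness 24
Maximum = 24.
LPT (decreasing processing time): A C E D B.
A: 0→15, due 23, lateness -8
C: 15→28, due 15, lateness 13
E: 28→38, due 13, lateness 25
D: 38→45, due 9, lateness 36
B: 45→47, due 31, lateness 16
Maximum = 36.
FIFO 34, SPT 24, LPT 36 → minimum 24.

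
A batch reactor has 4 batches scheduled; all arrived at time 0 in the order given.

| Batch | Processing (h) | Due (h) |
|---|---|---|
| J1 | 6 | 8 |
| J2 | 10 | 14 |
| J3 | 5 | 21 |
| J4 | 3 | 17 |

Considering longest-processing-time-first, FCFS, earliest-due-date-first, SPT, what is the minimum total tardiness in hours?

LPT (decreasing processing time): J2 J1 J3 J4.
J2: 0→10, due 14, tardiness 0
J1: 10→16, due 8, tardiness 8
J3: 16→21, due 21, tardiness 0
J4: 21→24, due 17, tardiness 7
Sum = 0+8+0+7 = 15.
FIFO (arrival order): J1 J2 J3 J4.
J1: 0→6, due 8, tardiness 0
J2: 6→16, due 14, tardiness 2
J3: 16→21, due 21, tardiness 0
J4: 21→24, due 17, tardiness 7
Sum = 0+2+0+7 = 9.
EDD (increasing due date): J1 J2 J4 J3.
J1: 0→6, due 8, tardiness 0
J2: 6→16, due 14, tardiness 2
J4: 16→19, due 17, tardiness 2
J3: 19→24, due 21, tardiness 3
Sum = 0+2+2+3 = 7.
SPT (increasing processing time): J4 J3 J1 J2.
J4: 0→3, due 17, tardiness 0
J3: 3→8, due 21, tardiness 0
J1: 8→14, due 8, tardiness 6
J2: 14→24, due 14, tardiness 10
Sum = 0+0+6+10 = 16.
LPT 15, FIFO 9, EDD 7, SPT 16 → minimum 7.

7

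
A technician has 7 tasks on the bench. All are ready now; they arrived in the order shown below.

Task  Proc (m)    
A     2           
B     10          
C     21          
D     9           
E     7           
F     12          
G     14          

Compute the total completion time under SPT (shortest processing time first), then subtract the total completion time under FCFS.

-48

SPT (increasing processing time): A E D B F G C.
A: 0→2
E: 2→9
D: 9→18
B: 18→28
F: 28→40
G: 40→54
C: 54→75
Sum = 2+9+18+28+40+54+75 = 226.
FIFO (arrival order): A B C D E F G.
A: 0→2
B: 2→12
C: 12→33
D: 33→42
E: 42→49
F: 49→61
G: 61→75
Sum = 2+12+33+42+49+61+75 = 274.
Difference = 226 − 274 = -48.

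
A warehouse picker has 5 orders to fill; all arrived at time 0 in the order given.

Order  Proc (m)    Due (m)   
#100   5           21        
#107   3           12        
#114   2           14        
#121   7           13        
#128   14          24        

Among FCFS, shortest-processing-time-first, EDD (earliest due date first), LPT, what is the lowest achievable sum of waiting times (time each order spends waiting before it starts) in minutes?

34

FIFO (arrival order): #100 #107 #114 #121 #128.
#100: waits 0, runs 0→5
#107: waits 5, runs 5→8
#114: waits 8, runs 8→10
#121: waits 10, runs 10→17
#128: waits 17, runs 17→31
Sum = 0+5+8+10+17 = 40.
SPT (increasing processing time): #114 #107 #100 #121 #128.
#114: waits 0, runs 0→2
#107: waits 2, runs 2→5
#100: waits 5, runs 5→10
#121: waits 10, runs 10→17
#128: waits 17, runs 17→31
Sum = 0+2+5+10+17 = 34.
EDD (increasing due date): #107 #121 #114 #100 #128.
#107: waits 0, runs 0→3
#121: waits 3, runs 3→10
#114: waits 10, runs 10→12
#100: waits 12, runs 12→17
#128: waits 17, runs 17→31
Sum = 0+3+10+12+17 = 42.
LPT (decreasing processing time): #128 #121 #100 #107 #114.
#128: waits 0, runs 0→14
#121: waits 14, runs 14→21
#100: waits 21, runs 21→26
#107: waits 26, runs 26→29
#114: waits 29, runs 29→31
Sum = 0+14+21+26+29 = 90.
FIFO 40, SPT 34, EDD 42, LPT 90 → minimum 34.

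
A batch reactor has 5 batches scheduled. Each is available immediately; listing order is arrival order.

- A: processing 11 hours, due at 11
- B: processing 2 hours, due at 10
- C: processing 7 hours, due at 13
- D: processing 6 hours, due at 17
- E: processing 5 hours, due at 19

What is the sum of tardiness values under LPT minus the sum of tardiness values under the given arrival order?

12

LPT (decreasing processing time): A C D E B.
A: 0→11, due 11, tardiness 0
C: 11→18, due 13, tardiness 5
D: 18→24, due 17, tardiness 7
E: 24→29, due 19, tardiness 10
B: 29→31, due 10, tardiness 21
Sum = 0+5+7+10+21 = 43.
FIFO (arrival order): A B C D E.
A: 0→11, due 11, tardiness 0
B: 11→13, due 10, tardiness 3
C: 13→20, due 13, tardiness 7
D: 20→26, due 17, tardiness 9
E: 26→31, due 19, tardiness 12
Sum = 0+3+7+9+12 = 31.
Difference = 43 − 31 = 12.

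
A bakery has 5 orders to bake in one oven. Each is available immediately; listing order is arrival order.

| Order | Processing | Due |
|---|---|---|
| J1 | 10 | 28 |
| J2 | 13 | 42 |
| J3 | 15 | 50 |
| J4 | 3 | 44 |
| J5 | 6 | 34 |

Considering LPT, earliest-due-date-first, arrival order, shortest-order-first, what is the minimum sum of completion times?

LPT (decreasing processing time): J3 J2 J1 J5 J4.
J3: 0→15
J2: 15→28
J1: 28→38
J5: 38→44
J4: 44→47
Sum = 15+28+38+44+47 = 172.
EDD (increasing due date): J1 J5 J2 J4 J3.
J1: 0→10
J5: 10→16
J2: 16→29
J4: 29→32
J3: 32→47
Sum = 10+16+29+32+47 = 134.
FIFO (arrival order): J1 J2 J3 J4 J5.
J1: 0→10
J2: 10→23
J3: 23→38
J4: 38→41
J5: 41→47
Sum = 10+23+38+41+47 = 159.
SPT (increasing processing time): J4 J5 J1 J2 J3.
J4: 0→3
J5: 3→9
J1: 9→19
J2: 19→32
J3: 32→47
Sum = 3+9+19+32+47 = 110.
LPT 172, EDD 134, FIFO 159, SPT 110 → minimum 110.

110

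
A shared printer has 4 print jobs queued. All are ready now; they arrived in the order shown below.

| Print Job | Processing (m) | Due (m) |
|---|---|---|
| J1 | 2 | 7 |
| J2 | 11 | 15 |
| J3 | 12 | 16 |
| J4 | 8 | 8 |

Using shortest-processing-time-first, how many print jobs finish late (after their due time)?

SPT (increasing processing time): J1 J4 J2 J3.
J1: 0→2, due 7, tardiness 0
J4: 2→10, due 8, tardiness 2
J2: 10→21, due 15, tardiness 6
J3: 21→33, due 16, tardiness 17
Late print jobs: 3.

3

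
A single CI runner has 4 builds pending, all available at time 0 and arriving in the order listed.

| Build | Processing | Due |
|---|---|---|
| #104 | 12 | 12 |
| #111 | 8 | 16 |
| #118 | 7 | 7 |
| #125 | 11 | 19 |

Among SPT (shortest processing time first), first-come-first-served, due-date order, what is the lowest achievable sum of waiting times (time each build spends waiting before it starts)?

SPT (increasing processing time): #118 #111 #125 #104.
#118: waits 0, runs 0→7
#111: waits 7, runs 7→15
#125: waits 15, runs 15→26
#104: waits 26, runs 26→38
Sum = 0+7+15+26 = 48.
FIFO (arrival order): #104 #111 #118 #125.
#104: waits 0, runs 0→12
#111: waits 12, runs 12→20
#118: waits 20, runs 20→27
#125: waits 27, runs 27→38
Sum = 0+12+20+27 = 59.
EDD (increasing due date): #118 #104 #111 #125.
#118: waits 0, runs 0→7
#104: waits 7, runs 7→19
#111: waits 19, runs 19→27
#125: waits 27, runs 27→38
Sum = 0+7+19+27 = 53.
SPT 48, FIFO 59, EDD 53 → minimum 48.

48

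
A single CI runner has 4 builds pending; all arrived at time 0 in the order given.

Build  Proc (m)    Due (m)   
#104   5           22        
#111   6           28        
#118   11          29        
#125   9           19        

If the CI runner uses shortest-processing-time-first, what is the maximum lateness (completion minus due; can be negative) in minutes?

2

SPT (increasing processing time): #104 #111 #125 #118.
#104: 0→5, due 22, lateness -17
#111: 5→11, due 28, lateness -17
#125: 11→20, due 19, lateness 1
#118: 20→31, due 29, lateness 2
Maximum = 2.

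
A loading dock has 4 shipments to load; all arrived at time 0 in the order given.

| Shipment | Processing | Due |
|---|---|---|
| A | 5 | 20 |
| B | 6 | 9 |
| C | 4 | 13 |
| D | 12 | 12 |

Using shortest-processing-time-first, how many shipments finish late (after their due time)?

SPT (increasing processing time): C A B D.
C: 0→4, due 13, tardiness 0
A: 4→9, due 20, tardiness 0
B: 9→15, due 9, tardiness 6
D: 15→27, due 12, tardiness 15
Late shipments: 2.

2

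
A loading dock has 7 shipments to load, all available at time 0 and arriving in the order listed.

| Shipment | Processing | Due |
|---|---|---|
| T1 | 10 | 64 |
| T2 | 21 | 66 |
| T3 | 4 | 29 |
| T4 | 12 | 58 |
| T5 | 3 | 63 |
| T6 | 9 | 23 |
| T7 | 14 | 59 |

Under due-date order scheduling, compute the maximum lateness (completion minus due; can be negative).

7

EDD (increasing due date): T6 T3 T4 T7 T5 T1 T2.
T6: 0→9, due 23, lateness -14
T3: 9→13, due 29, lateness -16
T4: 13→25, due 58, lateness -33
T7: 25→39, due 59, lateness -20
T5: 39→42, due 63, lateness -21
T1: 42→52, due 64, lateness -12
T2: 52→73, due 66, lateness 7
Maximum = 7.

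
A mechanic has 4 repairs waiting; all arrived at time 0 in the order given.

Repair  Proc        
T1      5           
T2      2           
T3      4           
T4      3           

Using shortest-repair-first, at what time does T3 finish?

9

SPT (increasing processing time): T2 T4 T3 T1.
T2: 0→2
T4: 2→5
T3: 5→9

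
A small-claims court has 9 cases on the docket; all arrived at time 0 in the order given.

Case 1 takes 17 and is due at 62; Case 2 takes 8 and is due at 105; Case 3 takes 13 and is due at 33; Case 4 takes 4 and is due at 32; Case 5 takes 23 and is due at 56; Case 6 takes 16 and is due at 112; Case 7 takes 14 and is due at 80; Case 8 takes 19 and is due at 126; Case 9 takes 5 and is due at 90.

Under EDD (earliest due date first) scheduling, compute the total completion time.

EDD (increasing due date): Case 4 Case 3 Case 5 Case 1 Case 7 Case 9 Case 2 Case 6 Case 8.
Case 4: 0→4
Case 3: 4→17
Case 5: 17→40
Case 1: 40→57
Case 7: 57→71
Case 9: 71→76
Case 2: 76→84
Case 6: 84→100
Case 8: 100→119
Sum = 4+17+40+57+71+76+84+100+119 = 568.

568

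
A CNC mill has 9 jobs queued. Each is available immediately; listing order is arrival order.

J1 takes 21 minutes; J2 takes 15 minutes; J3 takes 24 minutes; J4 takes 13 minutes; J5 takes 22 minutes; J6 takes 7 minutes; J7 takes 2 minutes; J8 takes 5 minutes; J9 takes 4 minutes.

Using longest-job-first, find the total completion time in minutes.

747

LPT (decreasing processing time): J3 J5 J1 J2 J4 J6 J8 J9 J7.
J3: 0→24
J5: 24→46
J1: 46→67
J2: 67→82
J4: 82→95
J6: 95→102
J8: 102→107
J9: 107→111
J7: 111→113
Sum = 24+46+67+82+95+102+107+111+113 = 747.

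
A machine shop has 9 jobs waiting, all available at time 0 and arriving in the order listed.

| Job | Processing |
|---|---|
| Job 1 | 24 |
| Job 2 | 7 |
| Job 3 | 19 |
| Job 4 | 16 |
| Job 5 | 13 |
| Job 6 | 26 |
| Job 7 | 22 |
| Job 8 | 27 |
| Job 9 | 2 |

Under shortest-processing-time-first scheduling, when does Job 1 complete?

103

SPT (increasing processing time): Job 9 Job 2 Job 5 Job 4 Job 3 Job 7 Job 1 Job 6 Job 8.
Job 9: 0→2
Job 2: 2→9
Job 5: 9→22
Job 4: 22→38
Job 3: 38→57
Job 7: 57→79
Job 1: 79→103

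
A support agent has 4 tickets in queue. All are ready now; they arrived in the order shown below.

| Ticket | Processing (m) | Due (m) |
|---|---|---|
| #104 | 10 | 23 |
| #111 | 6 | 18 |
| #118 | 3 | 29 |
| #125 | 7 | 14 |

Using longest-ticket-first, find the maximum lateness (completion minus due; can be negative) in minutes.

LPT (decreasing processing time): #104 #125 #111 #118.
#104: 0→10, due 23, lateness -13
#125: 10→17, due 14, lateness 3
#111: 17→23, due 18, lateness 5
#118: 23→26, due 29, lateness -3
Maximum = 5.

5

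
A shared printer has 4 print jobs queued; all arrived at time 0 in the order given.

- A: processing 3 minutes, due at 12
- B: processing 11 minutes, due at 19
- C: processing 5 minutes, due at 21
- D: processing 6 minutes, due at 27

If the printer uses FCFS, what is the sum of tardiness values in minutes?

0

FIFO (arrival order): A B C D.
A: 0→3, due 12, tardiness 0
B: 3→14, due 19, tardiness 0
C: 14→19, due 21, tardiness 0
D: 19→25, due 27, tardiness 0
Sum = 0+0+0+0 = 0.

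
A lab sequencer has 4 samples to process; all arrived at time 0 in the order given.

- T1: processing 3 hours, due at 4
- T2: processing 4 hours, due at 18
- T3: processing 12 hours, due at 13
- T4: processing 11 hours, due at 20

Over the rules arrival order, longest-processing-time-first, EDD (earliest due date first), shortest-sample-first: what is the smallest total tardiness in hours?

FIFO (arrival order): T1 T2 T3 T4.
T1: 0→3, due 4, tardiness 0
T2: 3→7, due 18, tardiness 0
T3: 7→19, due 13, tardiness 6
T4: 19→30, due 20, tardiness 10
Sum = 0+0+6+10 = 16.
LPT (decreasing processing time): T3 T4 T2 T1.
T3: 0→12, due 13, tardiness 0
T4: 12→23, due 20, tardiness 3
T2: 23→27, due 18, tardiness 9
T1: 27→30, due 4, tardiness 26
Sum = 0+3+9+26 = 38.
EDD (increasing due date): T1 T3 T2 T4.
T1: 0→3, due 4, tardiness 0
T3: 3→15, due 13, tardiness 2
T2: 15→19, due 18, tardiness 1
T4: 19→30, due 20, tardiness 10
Sum = 0+2+1+10 = 13.
SPT (increasing processing time): T1 T2 T4 T3.
T1: 0→3, due 4, tardiness 0
T2: 3→7, due 18, tardiness 0
T4: 7→18, due 20, tardiness 0
T3: 18→30, due 13, tardiness 17
Sum = 0+0+0+17 = 17.
FIFO 16, LPT 38, EDD 13, SPT 17 → minimum 13.

13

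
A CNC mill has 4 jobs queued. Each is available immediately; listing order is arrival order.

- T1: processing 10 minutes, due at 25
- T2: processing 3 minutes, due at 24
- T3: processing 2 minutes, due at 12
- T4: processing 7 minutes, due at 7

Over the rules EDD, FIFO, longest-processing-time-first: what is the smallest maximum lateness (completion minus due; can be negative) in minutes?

0

EDD (increasing due date): T4 T3 T2 T1.
T4: 0→7, due 7, lateness 0
T3: 7→9, due 12, lateness -3
T2: 9→12, due 24, lateness -12
T1: 12→22, due 25, lateness -3
Maximum = 0.
FIFO (arrival order): T1 T2 T3 T4.
T1: 0→10, due 25, lateness -15
T2: 10→13, due 24, lateness -11
T3: 13→15, due 12, lateness 3
T4: 15→22, due 7, lateness 15
Maximum = 15.
LPT (decreasing processing time): T1 T4 T2 T3.
T1: 0→10, due 25, lateness -15
T4: 10→17, due 7, lateness 10
T2: 17→20, due 24, lateness -4
T3: 20→22, due 12, lateness 10
Maximum = 10.
EDD 0, FIFO 15, LPT 10 → minimum 0.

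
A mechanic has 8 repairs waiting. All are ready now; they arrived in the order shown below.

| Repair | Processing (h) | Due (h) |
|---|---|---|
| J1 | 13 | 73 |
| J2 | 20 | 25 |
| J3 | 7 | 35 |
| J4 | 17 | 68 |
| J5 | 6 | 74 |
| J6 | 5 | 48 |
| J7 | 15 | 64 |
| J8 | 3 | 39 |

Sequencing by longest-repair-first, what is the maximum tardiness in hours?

47

LPT (decreasing processing time): J2 J4 J7 J1 J3 J5 J6 J8.
J2: 0→20, due 25, tardiness 0
J4: 20→37, due 68, tardiness 0
J7: 37→52, due 64, tardiness 0
J1: 52→65, due 73, tardiness 0
J3: 65→72, due 35, tardiness 37
J5: 72→78, due 74, tardiness 4
J6: 78→83, due 48, tardiness 35
J8: 83→86, due 39, tardiness 47
Maximum = 47.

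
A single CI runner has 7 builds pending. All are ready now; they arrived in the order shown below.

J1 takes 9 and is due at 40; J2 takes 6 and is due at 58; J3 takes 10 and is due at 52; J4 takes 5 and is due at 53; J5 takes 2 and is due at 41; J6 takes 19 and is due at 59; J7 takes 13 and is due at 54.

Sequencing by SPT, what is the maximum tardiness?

5

SPT (increasing processing time): J5 J4 J2 J1 J3 J7 J6.
J5: 0→2, due 41, tardiness 0
J4: 2→7, due 53, tardiness 0
J2: 7→13, due 58, tardiness 0
J1: 13→22, due 40, tardiness 0
J3: 22→32, due 52, tardiness 0
J7: 32→45, due 54, tardiness 0
J6: 45→64, due 59, tardiness 5
Maximum = 5.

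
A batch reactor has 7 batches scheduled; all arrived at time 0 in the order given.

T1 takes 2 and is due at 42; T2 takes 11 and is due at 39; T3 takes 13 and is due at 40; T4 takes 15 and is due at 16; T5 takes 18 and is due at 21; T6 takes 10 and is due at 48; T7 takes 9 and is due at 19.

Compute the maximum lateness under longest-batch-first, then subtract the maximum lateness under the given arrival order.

-2

LPT (decreasing processing time): T5 T4 T3 T2 T6 T7 T1.
T5: 0→18, due 21, lateness -3
T4: 18→33, due 16, lateness 17
T3: 33→46, due 40, lateness 6
T2: 46→57, due 39, lateness 18
T6: 57→67, due 48, lateness 19
T7: 67→76, due 19, lateness 57
T1: 76→78, due 42, lateness 36
Maximum = 57.
FIFO (arrival order): T1 T2 T3 T4 T5 T6 T7.
T1: 0→2, due 42, lateness -40
T2: 2→13, due 39, lateness -26
T3: 13→26, due 40, lateness -14
T4: 26→41, due 16, lateness 25
T5: 41→59, due 21, lateness 38
T6: 59→69, due 48, lateness 21
T7: 69→78, due 19, lateness 59
Maximum = 59.
Difference = 57 − 59 = -2.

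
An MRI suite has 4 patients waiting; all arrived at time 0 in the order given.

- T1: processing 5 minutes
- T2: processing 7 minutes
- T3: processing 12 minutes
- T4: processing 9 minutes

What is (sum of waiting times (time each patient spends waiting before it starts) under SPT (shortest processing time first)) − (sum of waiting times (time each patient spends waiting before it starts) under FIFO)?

-3

SPT (increasing processing time): T1 T2 T4 T3.
T1: waits 0, runs 0→5
T2: waits 5, runs 5→12
T4: waits 12, runs 12→21
T3: waits 21, runs 21→33
Sum = 0+5+12+21 = 38.
FIFO (arrival order): T1 T2 T3 T4.
T1: waits 0, runs 0→5
T2: waits 5, runs 5→12
T3: waits 12, runs 12→24
T4: waits 24, runs 24→33
Sum = 0+5+12+24 = 41.
Difference = 38 − 41 = -3.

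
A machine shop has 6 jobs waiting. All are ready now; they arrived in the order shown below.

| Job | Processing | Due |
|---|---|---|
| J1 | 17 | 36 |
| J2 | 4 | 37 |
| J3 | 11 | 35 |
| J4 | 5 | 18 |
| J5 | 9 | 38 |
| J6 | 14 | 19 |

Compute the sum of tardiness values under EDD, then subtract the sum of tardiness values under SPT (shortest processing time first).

EDD (increasing due date): J4 J6 J3 J1 J2 J5.
J4: 0→5, due 18, tardiness 0
J6: 5→19, due 19, tardiness 0
J3: 19→30, due 35, tardiness 0
J1: 30→47, due 36, tardiness 11
J2: 47→51, due 37, tardiness 14
J5: 51→60, due 38, tardiness 22
Sum = 0+0+0+11+14+22 = 47.
SPT (increasing processing time): J2 J4 J5 J3 J6 J1.
J2: 0→4, due 37, tardiness 0
J4: 4→9, due 18, tardiness 0
J5: 9→18, due 38, tardiness 0
J3: 18→29, due 35, tardiness 0
J6: 29→43, due 19, tardiness 24
J1: 43→60, due 36, tardiness 24
Sum = 0+0+0+0+24+24 = 48.
Difference = 47 − 48 = -1.

-1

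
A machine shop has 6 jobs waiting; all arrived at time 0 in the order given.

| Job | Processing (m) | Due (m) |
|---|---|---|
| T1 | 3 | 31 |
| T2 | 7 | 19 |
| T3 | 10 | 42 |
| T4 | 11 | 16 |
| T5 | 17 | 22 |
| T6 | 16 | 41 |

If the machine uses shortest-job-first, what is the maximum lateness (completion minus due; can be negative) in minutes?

42

SPT (increasing processing time): T1 T2 T3 T4 T6 T5.
T1: 0→3, due 31, lateness -28
T2: 3→10, due 19, lateness -9
T3: 10→20, due 42, lateness -22
T4: 20→31, due 16, lateness 15
T6: 31→47, due 41, lateness 6
T5: 47→64, due 22, lateness 42
Maximum = 42.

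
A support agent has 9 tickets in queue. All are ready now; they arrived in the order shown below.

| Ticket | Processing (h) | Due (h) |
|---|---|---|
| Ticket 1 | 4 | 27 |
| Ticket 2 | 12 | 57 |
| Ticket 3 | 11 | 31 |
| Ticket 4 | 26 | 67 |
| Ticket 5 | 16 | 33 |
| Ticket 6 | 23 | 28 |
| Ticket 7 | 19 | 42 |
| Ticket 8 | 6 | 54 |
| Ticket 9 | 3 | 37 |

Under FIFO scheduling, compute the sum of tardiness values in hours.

FIFO (arrival order): Ticket 1 Ticket 2 Ticket 3 Ticket 4 Ticket 5 Ticket 6 Ticket 7 Ticket 8 Ticket 9.
Ticket 1: 0→4, due 27, tardiness 0
Ticket 2: 4→16, due 57, tardiness 0
Ticket 3: 16→27, due 31, tardiness 0
Ticket 4: 27→53, due 67, tardiness 0
Ticket 5: 53→69, due 33, tardiness 36
Ticket 6: 69→92, due 28, tardiness 64
Ticket 7: 92→111, due 42, tardiness 69
Ticket 8: 111→117, due 54, tardiness 63
Ticket 9: 117→120, due 37, tardiness 83
Sum = 0+0+0+0+36+64+69+63+83 = 315.

315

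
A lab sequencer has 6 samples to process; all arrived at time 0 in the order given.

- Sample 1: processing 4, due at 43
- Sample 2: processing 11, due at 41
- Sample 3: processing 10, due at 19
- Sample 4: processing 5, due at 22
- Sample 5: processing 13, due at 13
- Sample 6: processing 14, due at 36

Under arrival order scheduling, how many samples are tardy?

FIFO (arrival order): Sample 1 Sample 2 Sample 3 Sample 4 Sample 5 Sample 6.
Sample 1: 0→4, due 43, tardiness 0
Sample 2: 4→15, due 41, tardiness 0
Sample 3: 15→25, due 19, tardiness 6
Sample 4: 25→30, due 22, tardiness 8
Sample 5: 30→43, due 13, tardiness 30
Sample 6: 43→57, due 36, tardiness 21
Late samples: 4.

4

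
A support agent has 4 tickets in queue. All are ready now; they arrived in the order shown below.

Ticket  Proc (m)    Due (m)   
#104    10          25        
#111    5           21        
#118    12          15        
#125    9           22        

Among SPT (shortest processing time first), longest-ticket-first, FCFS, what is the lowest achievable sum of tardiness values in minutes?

21

SPT (increasing processing time): #111 #125 #104 #118.
#111: 0→5, due 21, tardiness 0
#125: 5→14, due 22, tardiness 0
#104: 14→24, due 25, tardiness 0
#118: 24→36, due 15, tardiness 21
Sum = 0+0+0+21 = 21.
LPT (decreasing processing time): #118 #104 #125 #111.
#118: 0→12, due 15, tardiness 0
#104: 12→22, due 25, tardiness 0
#125: 22→31, due 22, tardiness 9
#111: 31→36, due 21, tardiness 15
Sum = 0+0+9+15 = 24.
FIFO (arrival order): #104 #111 #118 #125.
#104: 0→10, due 25, tardiness 0
#111: 10→15, due 21, tardiness 0
#118: 15→27, due 15, tardiness 12
#125: 27→36, due 22, tardiness 14
Sum = 0+0+12+14 = 26.
SPT 21, LPT 24, FIFO 26 → minimum 21.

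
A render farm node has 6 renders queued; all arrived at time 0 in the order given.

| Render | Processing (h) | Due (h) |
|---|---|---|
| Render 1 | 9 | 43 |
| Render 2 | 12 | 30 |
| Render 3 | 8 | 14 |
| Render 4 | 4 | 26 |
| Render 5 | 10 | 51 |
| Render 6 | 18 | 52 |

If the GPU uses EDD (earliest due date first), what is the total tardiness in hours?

EDD (increasing due date): Render 3 Render 4 Render 2 Render 1 Render 5 Render 6.
Render 3: 0→8, due 14, tardiness 0
Render 4: 8→12, due 26, tardiness 0
Render 2: 12→24, due 30, tardiness 0
Render 1: 24→33, due 43, tardiness 0
Render 5: 33→43, due 51, tardiness 0
Render 6: 43→61, due 52, tardiness 9
Sum = 0+0+0+0+0+9 = 9.

9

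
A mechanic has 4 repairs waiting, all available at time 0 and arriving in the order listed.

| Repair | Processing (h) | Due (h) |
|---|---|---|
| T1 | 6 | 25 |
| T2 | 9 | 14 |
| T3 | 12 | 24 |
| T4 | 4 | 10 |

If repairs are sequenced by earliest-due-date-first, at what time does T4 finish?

EDD (increasing due date): T4 T2 T3 T1.
T4: 0→4

4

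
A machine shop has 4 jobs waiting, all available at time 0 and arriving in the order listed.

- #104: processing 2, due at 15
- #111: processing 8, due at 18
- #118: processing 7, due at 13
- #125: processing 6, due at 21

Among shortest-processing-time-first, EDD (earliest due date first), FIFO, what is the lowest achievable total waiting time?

25

SPT (increasing processing time): #104 #125 #118 #111.
#104: waits 0, runs 0→2
#125: waits 2, runs 2→8
#118: waits 8, runs 8→15
#111: waits 15, runs 15→23
Sum = 0+2+8+15 = 25.
EDD (increasing due date): #118 #104 #111 #125.
#118: waits 0, runs 0→7
#104: waits 7, runs 7→9
#111: waits 9, runs 9→17
#125: waits 17, runs 17→23
Sum = 0+7+9+17 = 33.
FIFO (arrival order): #104 #111 #118 #125.
#104: waits 0, runs 0→2
#111: waits 2, runs 2→10
#118: waits 10, runs 10→17
#125: waits 17, runs 17→23
Sum = 0+2+10+17 = 29.
SPT 25, EDD 33, FIFO 29 → minimum 25.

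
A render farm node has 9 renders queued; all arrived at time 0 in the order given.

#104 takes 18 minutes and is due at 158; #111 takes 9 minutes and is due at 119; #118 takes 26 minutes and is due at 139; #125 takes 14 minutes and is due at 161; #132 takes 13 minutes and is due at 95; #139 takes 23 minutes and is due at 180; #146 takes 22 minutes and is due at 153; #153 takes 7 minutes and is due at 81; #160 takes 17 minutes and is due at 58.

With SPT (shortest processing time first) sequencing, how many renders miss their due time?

2

SPT (increasing processing time): #153 #111 #132 #125 #160 #104 #146 #139 #118.
#153: 0→7, due 81, tardiness 0
#111: 7→16, due 119, tardiness 0
#132: 16→29, due 95, tardiness 0
#125: 29→43, due 161, tardiness 0
#160: 43→60, due 58, tardiness 2
#104: 60→78, due 158, tardiness 0
#146: 78→100, due 153, tardiness 0
#139: 100→123, due 180, tardiness 0
#118: 123→149, due 139, tardiness 10
Late renders: 2.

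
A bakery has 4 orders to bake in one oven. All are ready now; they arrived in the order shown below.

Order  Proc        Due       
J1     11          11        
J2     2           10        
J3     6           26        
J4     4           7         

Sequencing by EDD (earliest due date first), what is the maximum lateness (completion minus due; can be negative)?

EDD (increasing due date): J4 J2 J1 J3.
J4: 0→4, due 7, lateness -3
J2: 4→6, due 10, lateness -4
J1: 6→17, due 11, lateness 6
J3: 17→23, due 26, lateness -3
Maximum = 6.

6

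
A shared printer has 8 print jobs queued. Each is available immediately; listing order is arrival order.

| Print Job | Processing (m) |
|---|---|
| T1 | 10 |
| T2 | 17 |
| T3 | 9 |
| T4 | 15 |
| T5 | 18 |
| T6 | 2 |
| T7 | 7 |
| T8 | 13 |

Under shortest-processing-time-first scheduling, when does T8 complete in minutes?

SPT (increasing processing time): T6 T7 T3 T1 T8 T4 T2 T5.
T6: 0→2
T7: 2→9
T3: 9→18
T1: 18→28
T8: 28→41

41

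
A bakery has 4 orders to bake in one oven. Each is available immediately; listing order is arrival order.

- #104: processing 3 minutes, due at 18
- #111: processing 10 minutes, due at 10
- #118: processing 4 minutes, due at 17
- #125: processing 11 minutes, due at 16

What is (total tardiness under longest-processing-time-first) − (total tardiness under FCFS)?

LPT (decreasing processing time): #125 #111 #118 #104.
#125: 0→11, due 16, tardiness 0
#111: 11→21, due 10, tardiness 11
#118: 21→25, due 17, tardiness 8
#104: 25→28, due 18, tardiness 10
Sum = 0+11+8+10 = 29.
FIFO (arrival order): #104 #111 #118 #125.
#104: 0→3, due 18, tardiness 0
#111: 3→13, due 10, tardiness 3
#118: 13→17, due 17, tardiness 0
#125: 17→28, due 16, tardiness 12
Sum = 0+3+0+12 = 15.
Difference = 29 − 15 = 14.

14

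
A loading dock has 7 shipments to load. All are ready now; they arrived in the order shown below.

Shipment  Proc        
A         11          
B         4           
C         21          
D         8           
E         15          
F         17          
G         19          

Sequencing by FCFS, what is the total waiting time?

FIFO (arrival order): A B C D E F G.
A: waits 0, runs 0→11
B: waits 11, runs 11→15
C: waits 15, runs 15→36
D: waits 36, runs 36→44
E: waits 44, runs 44→59
F: waits 59, runs 59→76
G: waits 76, runs 76→95
Sum = 0+11+15+36+44+59+76 = 241.

241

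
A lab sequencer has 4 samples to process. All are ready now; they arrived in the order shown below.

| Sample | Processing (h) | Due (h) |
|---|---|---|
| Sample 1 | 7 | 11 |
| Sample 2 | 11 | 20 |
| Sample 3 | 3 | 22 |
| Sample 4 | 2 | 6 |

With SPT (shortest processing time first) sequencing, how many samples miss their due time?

2

SPT (increasing processing time): Sample 4 Sample 3 Sample 1 Sample 2.
Sample 4: 0→2, due 6, tardiness 0
Sample 3: 2→5, due 22, tardiness 0
Sample 1: 5→12, due 11, tardiness 1
Sample 2: 12→23, due 20, tardiness 3
Late samples: 2.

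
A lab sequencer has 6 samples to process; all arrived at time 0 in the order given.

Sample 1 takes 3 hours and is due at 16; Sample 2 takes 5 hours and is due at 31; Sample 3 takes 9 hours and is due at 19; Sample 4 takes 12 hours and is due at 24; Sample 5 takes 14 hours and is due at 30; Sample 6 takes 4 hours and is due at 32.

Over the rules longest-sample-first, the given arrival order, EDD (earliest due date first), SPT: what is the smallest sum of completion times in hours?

123

LPT (decreasing processing time): Sample 5 Sample 4 Sample 3 Sample 2 Sample 6 Sample 1.
Sample 5: 0→14
Sample 4: 14→26
Sample 3: 26→35
Sample 2: 35→40
Sample 6: 40→44
Sample 1: 44→47
Sum = 14+26+35+40+44+47 = 206.
FIFO (arrival order): Sample 1 Sample 2 Sample 3 Sample 4 Sample 5 Sample 6.
Sample 1: 0→3
Sample 2: 3→8
Sample 3: 8→17
Sample 4: 17→29
Sample 5: 29→43
Sample 6: 43→47
Sum = 3+8+17+29+43+47 = 147.
EDD (increasing due date): Sample 1 Sample 3 Sample 4 Sample 5 Sample 2 Sample 6.
Sample 1: 0→3
Sample 3: 3→12
Sample 4: 12→24
Sample 5: 24→38
Sample 2: 38→43
Sample 6: 43→47
Sum = 3+12+24+38+43+47 = 167.
SPT (increasing processing time): Sample 1 Sample 6 Sample 2 Sample 3 Sample 4 Sample 5.
Sample 1: 0→3
Sample 6: 3→7
Sample 2: 7→12
Sample 3: 12→21
Sample 4: 21→33
Sample 5: 33→47
Sum = 3+7+12+21+33+47 = 123.
LPT 206, FIFO 147, EDD 167, SPT 123 → minimum 123.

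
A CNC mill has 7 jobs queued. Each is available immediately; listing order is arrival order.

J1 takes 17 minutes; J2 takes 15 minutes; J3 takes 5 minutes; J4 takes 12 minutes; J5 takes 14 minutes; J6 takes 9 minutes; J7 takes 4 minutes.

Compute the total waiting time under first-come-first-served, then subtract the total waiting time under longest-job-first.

FIFO (arrival order): J1 J2 J3 J4 J5 J6 J7.
J1: waits 0, runs 0→17
J2: waits 17, runs 17→32
J3: waits 32, runs 32→37
J4: waits 37, runs 37→49
J5: waits 49, runs 49→63
J6: waits 63, runs 63→72
J7: waits 72, runs 72→76
Sum = 0+17+32+37+49+63+72 = 270.
LPT (decreasing processing time): J1 J2 J5 J4 J6 J3 J7.
J1: waits 0, runs 0→17
J2: waits 17, runs 17→32
J5: waits 32, runs 32→46
J4: waits 46, runs 46→58
J6: waits 58, runs 58→67
J3: waits 67, runs 67→72
J7: waits 72, runs 72→76
Sum = 0+17+32+46+58+67+72 = 292.
Difference = 270 − 292 = -22.

-22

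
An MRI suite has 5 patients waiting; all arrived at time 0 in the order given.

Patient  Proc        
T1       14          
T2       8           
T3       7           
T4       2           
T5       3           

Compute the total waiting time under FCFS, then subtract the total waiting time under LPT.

-1

FIFO (arrival order): T1 T2 T3 T4 T5.
T1: waits 0, runs 0→14
T2: waits 14, runs 14→22
T3: waits 22, runs 22→29
T4: waits 29, runs 29→31
T5: waits 31, runs 31→34
Sum = 0+14+22+29+31 = 96.
LPT (decreasing processing time): T1 T2 T3 T5 T4.
T1: waits 0, runs 0→14
T2: waits 14, runs 14→22
T3: waits 22, runs 22→29
T5: waits 29, runs 29→32
T4: waits 32, runs 32→34
Sum = 0+14+22+29+32 = 97.
Difference = 96 − 97 = -1.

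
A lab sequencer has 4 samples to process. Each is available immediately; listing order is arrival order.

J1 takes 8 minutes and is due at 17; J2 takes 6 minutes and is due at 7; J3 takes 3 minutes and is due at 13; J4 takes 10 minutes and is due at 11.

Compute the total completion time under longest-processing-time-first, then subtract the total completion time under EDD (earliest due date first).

11

LPT (decreasing processing time): J4 J1 J2 J3.
J4: 0→10
J1: 10→18
J2: 18→24
J3: 24→27
Sum = 10+18+24+27 = 79.
EDD (increasing due date): J2 J4 J3 J1.
J2: 0→6
J4: 6→16
J3: 16→19
J1: 19→27
Sum = 6+16+19+27 = 68.
Difference = 79 − 68 = 11.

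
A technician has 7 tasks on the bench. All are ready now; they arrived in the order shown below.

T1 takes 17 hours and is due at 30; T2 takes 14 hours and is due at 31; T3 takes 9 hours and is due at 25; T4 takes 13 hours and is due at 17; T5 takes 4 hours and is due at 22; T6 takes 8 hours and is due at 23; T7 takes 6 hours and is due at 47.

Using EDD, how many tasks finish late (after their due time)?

5

EDD (increasing due date): T4 T5 T6 T3 T1 T2 T7.
T4: 0→13, due 17, tardiness 0
T5: 13→17, due 22, tardiness 0
T6: 17→25, due 23, tardiness 2
T3: 25→34, due 25, tardiness 9
T1: 34→51, due 30, tardiness 21
T2: 51→65, due 31, tardiness 34
T7: 65→71, due 47, tardiness 24
Late tasks: 5.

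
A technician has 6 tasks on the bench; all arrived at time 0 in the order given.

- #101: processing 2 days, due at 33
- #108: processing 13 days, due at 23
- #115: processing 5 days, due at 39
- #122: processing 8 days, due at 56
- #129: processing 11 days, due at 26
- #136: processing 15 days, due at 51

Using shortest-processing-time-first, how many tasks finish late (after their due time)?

SPT (increasing processing time): #101 #115 #122 #129 #108 #136.
#101: 0→2, due 33, tardiness 0
#115: 2→7, due 39, tardiness 0
#122: 7→15, due 56, tardiness 0
#129: 15→26, due 26, tardiness 0
#108: 26→39, due 23, tardiness 16
#136: 39→54, due 51, tardiness 3
Late tasks: 2.

2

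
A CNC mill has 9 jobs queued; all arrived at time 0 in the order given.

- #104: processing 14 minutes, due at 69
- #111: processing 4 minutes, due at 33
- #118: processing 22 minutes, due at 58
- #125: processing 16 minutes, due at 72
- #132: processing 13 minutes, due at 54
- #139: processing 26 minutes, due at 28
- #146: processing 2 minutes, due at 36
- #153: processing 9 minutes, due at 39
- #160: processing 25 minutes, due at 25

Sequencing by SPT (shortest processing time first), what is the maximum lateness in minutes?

SPT (increasing processing time): #146 #111 #153 #132 #104 #125 #118 #160 #139.
#146: 0→2, due 36, lateness -34
#111: 2→6, due 33, lateness -27
#153: 6→15, due 39, lateness -24
#132: 15→28, due 54, lateness -26
#104: 28→42, due 69, lateness -27
#125: 42→58, due 72, lateness -14
#118: 58→80, due 58, lateness 22
#160: 80→105, due 25, lateness 80
#139: 105→131, due 28, lateness 103
Maximum = 103.

103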